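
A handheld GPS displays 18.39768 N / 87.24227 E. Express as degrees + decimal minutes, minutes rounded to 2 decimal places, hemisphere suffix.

18° 23.86′ N, 87° 14.54′ E

Latitude: minutes = (18.397680 − 18) × 60 = 23.8608
λ: fractional part 0.242270 → 14.5362 minutes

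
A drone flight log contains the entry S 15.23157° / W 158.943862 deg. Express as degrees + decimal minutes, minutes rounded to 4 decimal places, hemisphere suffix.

Lat: fractional part 0.231570 → 13.894200 minutes
Longitude: minutes = (158.943862 − 158) × 60 = 56.631720

15° 13.8942′ S, 158° 56.6317′ W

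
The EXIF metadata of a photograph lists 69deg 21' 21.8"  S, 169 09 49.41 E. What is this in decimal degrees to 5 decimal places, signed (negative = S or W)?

-69.35606, 169.16373

Latitude: 69 + 21/60 + 21.8/3600 = 69.356056
S → negative
Longitude: 9′ + 49.41″ = 9.82350′; 169 + 9.82350/60 = 169.163725
E → positive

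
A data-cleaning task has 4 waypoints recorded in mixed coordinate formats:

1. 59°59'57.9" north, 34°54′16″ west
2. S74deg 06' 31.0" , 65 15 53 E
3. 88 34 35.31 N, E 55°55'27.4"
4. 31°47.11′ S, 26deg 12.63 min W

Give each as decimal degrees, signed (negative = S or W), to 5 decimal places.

1. 59.99942, -34.90444
2. -74.10861, 65.26472
3. 88.57648, 55.92428
4. -31.78517, -26.21050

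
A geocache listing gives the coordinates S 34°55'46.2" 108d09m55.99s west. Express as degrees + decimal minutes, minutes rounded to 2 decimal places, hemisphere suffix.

Latitude: seconds/60 = 0.77000; minutes = 55 + 0.77000 = 55.7700
Longitude: seconds/60 = 0.93317; minutes = 9 + 0.93317 = 9.9332

34° 55.77′ S, 108° 9.93′ W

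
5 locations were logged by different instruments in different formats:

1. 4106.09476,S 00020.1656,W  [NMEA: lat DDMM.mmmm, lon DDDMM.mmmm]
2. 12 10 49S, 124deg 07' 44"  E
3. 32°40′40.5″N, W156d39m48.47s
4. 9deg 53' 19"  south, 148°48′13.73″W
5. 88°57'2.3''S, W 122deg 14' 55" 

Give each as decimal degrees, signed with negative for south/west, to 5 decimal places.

Point 1:
  Lat: split at 2 digits → 41° and 6.09476′; 41 + 6.09476/60 = 41.101579
  S → negative
  Longitude: split at 3 digits → 000° and 20.1656′; 0 + 20.1656/60 = 0.336093
  W ⇒ negate
Point 2:
  φ: 12 + 10/60 + 49/3600 = 12.180278
  S → negative
  Longitude: 7′ + 44″ = 7.73333′; 124 + 7.73333/60 = 124.128889
  E → positive
Point 3:
  Lat: 32° + 40/60 + 40.5/3600 = 32 + 0.666667 + 0.011250 = 32.677917
  N ⇒ keep positive
  λ: 156° + 39/60 + 48.47/3600 = 156 + 0.650000 + 0.013464 = 156.663464
  W ⇒ negate
Point 4:
  Lat: 9 + 53/60 + 19/3600 = 9.888611
  S → negative
  λ: 48′ + 13.73″ = 48.22883′; 148 + 48.22883/60 = 148.803814
  W → negative
Point 5:
  Latitude: 88° + 57/60 + 2.3/3600 = 88 + 0.950000 + 0.000639 = 88.950639
  S → negative
  λ: 122 + 14/60 + 55/3600 = 122.248611
  W ⇒ negate

1. -41.10158, -0.33609
2. -12.18028, 124.12889
3. 32.67792, -156.66346
4. -9.88861, -148.80381
5. -88.95064, -122.24861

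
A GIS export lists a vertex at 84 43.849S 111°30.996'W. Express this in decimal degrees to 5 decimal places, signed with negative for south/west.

-84.73082, -111.51660

Latitude: 43.849′ = 0.730817°; total 84.730817
S → negative
Lon: 111 + 30.996/60 = 111.516600
hemisphere W, so the sign is −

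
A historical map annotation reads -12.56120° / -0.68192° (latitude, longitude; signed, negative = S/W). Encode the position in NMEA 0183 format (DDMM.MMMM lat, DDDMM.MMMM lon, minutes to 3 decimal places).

1233.672,S / 00040.915,W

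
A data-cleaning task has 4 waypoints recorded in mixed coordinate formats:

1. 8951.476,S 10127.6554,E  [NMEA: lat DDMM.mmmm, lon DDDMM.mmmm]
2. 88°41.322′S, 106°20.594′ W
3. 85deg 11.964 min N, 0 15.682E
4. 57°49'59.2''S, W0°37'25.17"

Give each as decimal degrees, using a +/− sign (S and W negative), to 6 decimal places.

1. -89.857933, 101.460923
2. -88.688700, -106.343233
3. 85.199400, 0.261367
4. -57.833111, -0.623658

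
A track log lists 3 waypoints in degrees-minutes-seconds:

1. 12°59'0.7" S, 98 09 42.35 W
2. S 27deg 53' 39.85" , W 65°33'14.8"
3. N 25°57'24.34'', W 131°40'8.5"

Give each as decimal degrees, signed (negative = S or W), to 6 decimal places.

Point 1:
  Latitude: 59′ + 0.7″ = 59.01167′; 12 + 59.01167/60 = 12.9835278
  S → negative
  Longitude: 9′ + 42.35″ = 9.70583′; 98 + 9.70583/60 = 98.1617639
  W → negative
Point 2:
  Latitude: 53′ + 39.85″ = 53.66417′; 27 + 53.66417/60 = 27.8944028
  S → negative
  Longitude: 65° + 33/60 + 14.8/3600 = 65 + 0.550000 + 0.004111 = 65.5541111
  W → negative
Point 3:
  Latitude: 25 + 57/60 + 24.34/3600 = 25.9567611
  N ⇒ keep positive
  Longitude: 131° + 40/60 + 8.5/3600 = 131 + 0.666667 + 0.002361 = 131.6690278
  hemisphere W, so the sign is −

1. -12.983528, -98.161764
2. -27.894403, -65.554111
3. 25.956761, -131.669028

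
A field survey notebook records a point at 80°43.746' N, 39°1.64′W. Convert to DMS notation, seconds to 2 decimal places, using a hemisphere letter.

Latitude: fractional minutes 0.74600 × 60 = 44.7600″
Lon: fractional minutes 0.64000 × 60 = 38.4000″

80°43′44.76″ N, 39°01′38.40″ W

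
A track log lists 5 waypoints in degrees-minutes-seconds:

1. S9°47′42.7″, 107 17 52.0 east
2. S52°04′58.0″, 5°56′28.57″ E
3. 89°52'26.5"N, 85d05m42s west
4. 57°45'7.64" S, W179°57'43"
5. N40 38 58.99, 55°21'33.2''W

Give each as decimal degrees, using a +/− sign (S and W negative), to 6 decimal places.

Point 1:
  Lat: 9° + 47/60 + 42.7/3600 = 9 + 0.783333 + 0.011861 = 9.7951944
  S ⇒ negate
  Longitude: 107 + 17/60 + 52/3600 = 107.2977778
  E → positive
Point 2:
  Lat: 52° + 4/60 + 58/3600 = 52 + 0.066667 + 0.016111 = 52.0827778
  S → negative
  Longitude: 56′ + 28.57″ = 56.47617′; 5 + 56.47617/60 = 5.9412694
  E → positive
Point 3:
  Lat: 52′ + 26.5″ = 52.44167′; 89 + 52.44167/60 = 89.8740278
  N ⇒ keep positive
  Longitude: 5′ + 42″ = 5.70000′; 85 + 5.70000/60 = 85.0950000
  hemisphere W, so the sign is −
Point 4:
  Lat: 57 + 45/60 + 7.64/3600 = 57.7521222
  hemisphere S, so the sign is −
  Longitude: 57′ + 43″ = 57.71667′; 179 + 57.71667/60 = 179.9619444
  hemisphere W, so the sign is −
Point 5:
  Lat: 40 + 38/60 + 58.99/3600 = 40.6497194
  N ⇒ keep positive
  Lon: 21′ + 33.2″ = 21.55333′; 55 + 21.55333/60 = 55.3592222
  W ⇒ negate

1. -9.795194, 107.297778
2. -52.082778, 5.941269
3. 89.874028, -85.095000
4. -57.752122, -179.961944
5. 40.649719, -55.359222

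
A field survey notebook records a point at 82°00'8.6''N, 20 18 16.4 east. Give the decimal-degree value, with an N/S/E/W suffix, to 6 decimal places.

Latitude: 82° + 0/60 + 8.6/3600 = 82 + 0.000000 + 0.002389 = 82.0023889
Longitude: 20° + 18/60 + 16.4/3600 = 20 + 0.300000 + 0.004556 = 20.3045556

82.002389° N, 20.304556° E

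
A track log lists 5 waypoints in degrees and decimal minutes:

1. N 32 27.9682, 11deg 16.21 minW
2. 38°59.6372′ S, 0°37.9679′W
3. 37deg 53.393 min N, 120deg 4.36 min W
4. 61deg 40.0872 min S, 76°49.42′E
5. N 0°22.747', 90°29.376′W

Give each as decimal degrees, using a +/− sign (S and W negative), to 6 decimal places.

Point 1:
  Latitude: 32 + 27.9682/60 = 32.4661367
  N ⇒ keep positive
  Longitude: 11 + 16.21/60 = 11.2701667
  hemisphere W, so the sign is −
Point 2:
  Latitude: 38 + 59.6372/60 = 38.9939533
  hemisphere S, so the sign is −
  λ: 37.9679′ = 0.632798°; total 0.6327983
  W → negative
Point 3:
  Lat: 53.393′ = 0.889883°; total 37.8898833
  N → positive
  Longitude: 120 + 4.36/60 = 120.0726667
  W → negative
Point 4:
  φ: 61 + 40.0872/60 = 61.6681200
  S → negative
  λ: 76 + 49.42/60 = 76.8236667
  E ⇒ keep positive
Point 5:
  Lat: 22.747′ = 0.379117°; total 0.3791167
  N → positive
  Lon: 90 + 29.376/60 = 90.4896000
  W ⇒ negate

1. 32.466137, -11.270167
2. -38.993953, -0.632798
3. 37.889883, -120.072667
4. -61.668120, 76.823667
5. 0.379117, -90.489600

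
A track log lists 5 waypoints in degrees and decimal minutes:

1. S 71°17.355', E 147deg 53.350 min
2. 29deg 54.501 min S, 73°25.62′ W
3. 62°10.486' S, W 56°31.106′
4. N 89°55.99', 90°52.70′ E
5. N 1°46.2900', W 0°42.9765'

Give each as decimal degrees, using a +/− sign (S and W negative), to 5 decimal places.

1. -71.28925, 147.88917
2. -29.90835, -73.42700
3. -62.17477, -56.51843
4. 89.93317, 90.87833
5. 1.77150, -0.71628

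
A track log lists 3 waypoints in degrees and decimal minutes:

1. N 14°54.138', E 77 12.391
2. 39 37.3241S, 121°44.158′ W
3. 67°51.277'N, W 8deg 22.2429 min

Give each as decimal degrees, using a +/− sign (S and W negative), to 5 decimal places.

1. 14.90230, 77.20652
2. -39.62207, -121.73597
3. 67.85462, -8.37072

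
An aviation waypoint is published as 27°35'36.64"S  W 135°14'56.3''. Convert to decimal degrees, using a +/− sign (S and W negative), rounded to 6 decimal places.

-27.593511, -135.248972

Lat: 27° + 35/60 + 36.64/3600 = 27 + 0.583333 + 0.010178 = 27.5935111
S ⇒ negate
Lon: 135° + 14/60 + 56.3/3600 = 135 + 0.233333 + 0.015639 = 135.2489722
hemisphere W, so the sign is −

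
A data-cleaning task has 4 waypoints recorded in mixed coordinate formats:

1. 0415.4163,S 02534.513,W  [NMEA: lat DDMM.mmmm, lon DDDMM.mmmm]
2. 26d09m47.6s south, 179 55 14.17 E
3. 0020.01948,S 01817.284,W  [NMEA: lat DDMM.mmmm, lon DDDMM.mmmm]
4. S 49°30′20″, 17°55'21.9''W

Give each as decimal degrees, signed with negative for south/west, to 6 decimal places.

Point 1:
  Lat: degrees = first 2 digits = 4, minutes = 15.4163; 4 + 15.4163/60 = 4.2569383
  S → negative
  Lon: degrees = first 3 digits = 25, minutes = 34.513; 25 + 34.513/60 = 25.5752167
  W → negative
Point 2:
  Lat: 26° + 9/60 + 47.6/3600 = 26 + 0.150000 + 0.013222 = 26.1632222
  hemisphere S, so the sign is −
  λ: 55′ + 14.17″ = 55.23617′; 179 + 55.23617/60 = 179.9206028
  E ⇒ keep positive
Point 3:
  Latitude: degrees = first 2 digits = 0, minutes = 20.01948; 0 + 20.01948/60 = 0.3336580
  S → negative
  Lon: degrees = first 3 digits = 18, minutes = 17.284; 18 + 17.284/60 = 18.2880667
  hemisphere W, so the sign is −
Point 4:
  Latitude: 30′ + 20″ = 30.33333′; 49 + 30.33333/60 = 49.5055556
  S ⇒ negate
  λ: 17 + 55/60 + 21.9/3600 = 17.9227500
  W → negative

1. -4.256938, -25.575217
2. -26.163222, 179.920603
3. -0.333658, -18.288067
4. -49.505556, -17.922750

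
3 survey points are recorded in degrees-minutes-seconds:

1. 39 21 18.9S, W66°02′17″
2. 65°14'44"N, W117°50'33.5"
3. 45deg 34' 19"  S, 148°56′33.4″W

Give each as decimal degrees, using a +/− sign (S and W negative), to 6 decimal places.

Point 1:
  Latitude: 39 + 21/60 + 18.9/3600 = 39.3552500
  S ⇒ negate
  Longitude: 66° + 2/60 + 17/3600 = 66 + 0.033333 + 0.004722 = 66.0380556
  W ⇒ negate
Point 2:
  Lat: 65° + 14/60 + 44/3600 = 65 + 0.233333 + 0.012222 = 65.2455556
  N → positive
  Longitude: 50′ + 33.5″ = 50.55833′; 117 + 50.55833/60 = 117.8426389
  hemisphere W, so the sign is −
Point 3:
  Latitude: 45 + 34/60 + 19/3600 = 45.5719444
  S → negative
  Lon: 56′ + 33.4″ = 56.55667′; 148 + 56.55667/60 = 148.9426111
  hemisphere W, so the sign is −

1. -39.355250, -66.038056
2. 65.245556, -117.842639
3. -45.571944, -148.942611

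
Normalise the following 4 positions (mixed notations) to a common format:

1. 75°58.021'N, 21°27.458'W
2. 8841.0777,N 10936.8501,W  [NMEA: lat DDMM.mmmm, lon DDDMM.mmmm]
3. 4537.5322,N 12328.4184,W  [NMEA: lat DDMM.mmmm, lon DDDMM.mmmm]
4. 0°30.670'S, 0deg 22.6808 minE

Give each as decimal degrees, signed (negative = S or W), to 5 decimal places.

1. 75.96702, -21.45763
2. 88.68463, -109.61417
3. 45.62554, -123.47364
4. -0.51117, 0.37801

Point 1:
  Latitude: 58.021′ = 0.967017°; total 75.967017
  N → positive
  λ: 27.458′ = 0.457633°; total 21.457633
  hemisphere W, so the sign is −
Point 2:
  Lat: split at 2 digits → 88° and 41.0777′; 88 + 41.0777/60 = 88.684628
  N ⇒ keep positive
  Longitude: split at 3 digits → 109° and 36.8501′; 109 + 36.8501/60 = 109.614168
  hemisphere W, so the sign is −
Point 3:
  φ: degrees = first 2 digits = 45, minutes = 37.5322; 45 + 37.5322/60 = 45.625537
  N → positive
  Longitude: split at 3 digits → 123° and 28.4184′; 123 + 28.4184/60 = 123.473640
  hemisphere W, so the sign is −
Point 4:
  Lat: 0 + 30.67/60 = 0.511167
  S → negative
  Longitude: 0 + 22.6808/60 = 0.378013
  E → positive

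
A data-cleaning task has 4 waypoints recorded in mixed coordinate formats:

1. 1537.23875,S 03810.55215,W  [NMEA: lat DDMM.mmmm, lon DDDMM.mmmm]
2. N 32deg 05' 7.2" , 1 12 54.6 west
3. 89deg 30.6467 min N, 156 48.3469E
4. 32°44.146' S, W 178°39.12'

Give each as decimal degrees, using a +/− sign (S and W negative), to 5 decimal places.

1. -15.62065, -38.17587
2. 32.08533, -1.21517
3. 89.51078, 156.80578
4. -32.73577, -178.65200

Point 1:
  Lat: split at 2 digits → 15° and 37.23875′; 15 + 37.23875/60 = 15.620646
  hemisphere S, so the sign is −
  Longitude: split at 3 digits → 038° and 10.55215′; 38 + 10.55215/60 = 38.175869
  hemisphere W, so the sign is −
Point 2:
  Latitude: 5′ + 7.2″ = 5.12000′; 32 + 5.12000/60 = 32.085333
  N ⇒ keep positive
  Longitude: 12′ + 54.6″ = 12.91000′; 1 + 12.91000/60 = 1.215167
  hemisphere W, so the sign is −
Point 3:
  Lat: 89 + 30.6467/60 = 89.510778
  N ⇒ keep positive
  Lon: 156 + 48.3469/60 = 156.805782
  E → positive
Point 4:
  Lat: 44.146′ = 0.735767°; total 32.735767
  hemisphere S, so the sign is −
  Longitude: 39.12′ = 0.652000°; total 178.652000
  hemisphere W, so the sign is −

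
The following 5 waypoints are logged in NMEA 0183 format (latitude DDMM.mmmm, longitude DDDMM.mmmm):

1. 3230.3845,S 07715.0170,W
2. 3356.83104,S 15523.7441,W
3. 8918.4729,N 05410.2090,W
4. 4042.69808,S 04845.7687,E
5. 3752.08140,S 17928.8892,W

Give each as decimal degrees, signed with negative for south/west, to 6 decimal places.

Point 1:
  φ: degrees = first 2 digits = 32, minutes = 30.3845; 32 + 30.3845/60 = 32.5064083
  S ⇒ negate
  Lon: split at 3 digits → 077° and 15.017′; 77 + 15.017/60 = 77.2502833
  hemisphere W, so the sign is −
Point 2:
  Latitude: split at 2 digits → 33° and 56.83104′; 33 + 56.83104/60 = 33.9471840
  S → negative
  Longitude: degrees = first 3 digits = 155, minutes = 23.7441; 155 + 23.7441/60 = 155.3957350
  W ⇒ negate
Point 3:
  Lat: split at 2 digits → 89° and 18.4729′; 89 + 18.4729/60 = 89.3078817
  N ⇒ keep positive
  λ: split at 3 digits → 054° and 10.209′; 54 + 10.209/60 = 54.1701500
  W ⇒ negate
Point 4:
  Latitude: degrees = first 2 digits = 40, minutes = 42.69808; 40 + 42.69808/60 = 40.7116347
  S ⇒ negate
  Lon: split at 3 digits → 048° and 45.7687′; 48 + 45.7687/60 = 48.7628117
  E → positive
Point 5:
  Latitude: degrees = first 2 digits = 37, minutes = 52.0814; 37 + 52.0814/60 = 37.8680233
  hemisphere S, so the sign is −
  Longitude: split at 3 digits → 179° and 28.8892′; 179 + 28.8892/60 = 179.4814867
  W → negative

1. -32.506408, -77.250283
2. -33.947184, -155.395735
3. 89.307882, -54.170150
4. -40.711635, 48.762812
5. -37.868023, -179.481487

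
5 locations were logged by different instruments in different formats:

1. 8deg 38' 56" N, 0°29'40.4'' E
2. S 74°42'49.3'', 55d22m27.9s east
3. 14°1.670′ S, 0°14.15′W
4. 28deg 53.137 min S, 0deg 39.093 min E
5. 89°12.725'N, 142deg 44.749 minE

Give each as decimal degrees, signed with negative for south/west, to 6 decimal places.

Point 1:
  φ: 38′ + 56″ = 38.93333′; 8 + 38.93333/60 = 8.6488889
  N → positive
  λ: 0 + 29/60 + 40.4/3600 = 0.4945556
  E → positive
Point 2:
  φ: 74 + 42/60 + 49.3/3600 = 74.7136944
  S → negative
  λ: 55° + 22/60 + 27.9/3600 = 55 + 0.366667 + 0.007750 = 55.3744167
  E → positive
Point 3:
  Lat: 14 + 1.67/60 = 14.0278333
  hemisphere S, so the sign is −
  Lon: 0 + 14.15/60 = 0.2358333
  W ⇒ negate
Point 4:
  Lat: 53.137′ = 0.885617°; total 28.8856167
  S ⇒ negate
  Lon: 39.093′ = 0.651550°; total 0.6515500
  E ⇒ keep positive
Point 5:
  φ: 12.725′ = 0.212083°; total 89.2120833
  N ⇒ keep positive
  Lon: 142 + 44.749/60 = 142.7458167
  E ⇒ keep positive

1. 8.648889, 0.494556
2. -74.713694, 55.374417
3. -14.027833, -0.235833
4. -28.885617, 0.651550
5. 89.212083, 142.745817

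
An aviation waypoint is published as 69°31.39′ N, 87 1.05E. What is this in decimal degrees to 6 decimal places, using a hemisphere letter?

Lat: 31.39′ = 0.523167°; total 69.5231667
Longitude: 87 + 1.05/60 = 87.0175000

69.523167° N, 87.017500° E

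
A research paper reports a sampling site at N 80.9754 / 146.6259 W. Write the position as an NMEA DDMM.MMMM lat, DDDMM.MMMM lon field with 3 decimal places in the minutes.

8058.524,N / 14637.554,W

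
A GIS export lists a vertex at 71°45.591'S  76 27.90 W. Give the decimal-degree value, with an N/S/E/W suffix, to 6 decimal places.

Latitude: 45.591′ = 0.759850°; total 71.7598500
λ: 76 + 27.9/60 = 76.4650000

71.759850° S, 76.465000° W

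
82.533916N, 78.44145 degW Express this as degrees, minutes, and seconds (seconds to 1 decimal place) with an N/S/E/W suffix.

82°32′2.1″ N, 78°26′29.2″ W

Latitude: 0.533916° → 32.03496′; 0.03496 × 60 = 2.098″
λ: 0.441450 × 60 = 26.48700′ → 26′, remainder × 60 = 29.220″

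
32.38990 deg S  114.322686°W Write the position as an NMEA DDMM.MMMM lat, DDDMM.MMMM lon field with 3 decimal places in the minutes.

3223.394,S / 11419.361,W

φ: 32° + 0.389900 × 60 = 32° 23.39400′
λ: minutes = (114.322686 − 114) × 60 = 19.36116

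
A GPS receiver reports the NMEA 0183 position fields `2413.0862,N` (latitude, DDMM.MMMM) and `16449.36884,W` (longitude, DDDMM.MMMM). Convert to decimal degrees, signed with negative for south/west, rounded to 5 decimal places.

24.21810, -164.82281

φ: degrees = first 2 digits = 24, minutes = 13.0862; 24 + 13.0862/60 = 24.218103
N → positive
λ: degrees = first 3 digits = 164, minutes = 49.36884; 164 + 49.36884/60 = 164.822814
hemisphere W, so the sign is −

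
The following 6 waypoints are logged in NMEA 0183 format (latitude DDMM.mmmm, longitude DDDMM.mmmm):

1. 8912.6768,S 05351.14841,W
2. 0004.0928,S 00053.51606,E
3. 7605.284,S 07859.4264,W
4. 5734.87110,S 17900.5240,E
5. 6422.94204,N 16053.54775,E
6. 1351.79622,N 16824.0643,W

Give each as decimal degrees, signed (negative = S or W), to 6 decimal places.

1. -89.211280, -53.852474
2. -0.068213, 0.891934
3. -76.088067, -78.990440
4. -57.581185, 179.008733
5. 64.382367, 160.892463
6. 13.863270, -168.401072

Point 1:
  Lat: split at 2 digits → 89° and 12.6768′; 89 + 12.6768/60 = 89.2112800
  S → negative
  Longitude: split at 3 digits → 053° and 51.14841′; 53 + 51.14841/60 = 53.8524735
  hemisphere W, so the sign is −
Point 2:
  φ: split at 2 digits → 00° and 4.0928′; 0 + 4.0928/60 = 0.0682133
  hemisphere S, so the sign is −
  λ: degrees = first 3 digits = 0, minutes = 53.51606; 0 + 53.51606/60 = 0.8919343
  E ⇒ keep positive
Point 3:
  Lat: degrees = first 2 digits = 76, minutes = 5.284; 76 + 5.284/60 = 76.0880667
  S → negative
  Longitude: split at 3 digits → 078° and 59.4264′; 78 + 59.4264/60 = 78.9904400
  hemisphere W, so the sign is −
Point 4:
  φ: split at 2 digits → 57° and 34.8711′; 57 + 34.8711/60 = 57.5811850
  hemisphere S, so the sign is −
  λ: degrees = first 3 digits = 179, minutes = 0.524; 179 + 0.524/60 = 179.0087333
  E ⇒ keep positive
Point 5:
  φ: split at 2 digits → 64° and 22.94204′; 64 + 22.94204/60 = 64.3823673
  N ⇒ keep positive
  Longitude: split at 3 digits → 160° and 53.54775′; 160 + 53.54775/60 = 160.8924625
  E → positive
Point 6:
  Latitude: degrees = first 2 digits = 13, minutes = 51.79622; 13 + 51.79622/60 = 13.8632703
  N → positive
  λ: split at 3 digits → 168° and 24.0643′; 168 + 24.0643/60 = 168.4010717
  W → negative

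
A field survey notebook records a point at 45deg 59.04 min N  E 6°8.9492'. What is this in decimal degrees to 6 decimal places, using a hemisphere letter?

45.984000° N, 6.149153° E

Lat: 59.04′ = 0.984000°; total 45.9840000
λ: 8.9492′ = 0.149153°; total 6.1491533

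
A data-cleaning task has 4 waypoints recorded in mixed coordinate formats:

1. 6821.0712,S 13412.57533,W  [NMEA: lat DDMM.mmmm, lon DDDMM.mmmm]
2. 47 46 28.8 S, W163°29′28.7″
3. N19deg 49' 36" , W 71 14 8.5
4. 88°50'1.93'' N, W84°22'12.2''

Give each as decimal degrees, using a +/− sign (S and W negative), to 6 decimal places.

Point 1:
  Lat: degrees = first 2 digits = 68, minutes = 21.0712; 68 + 21.0712/60 = 68.3511867
  S → negative
  Lon: split at 3 digits → 134° and 12.57533′; 134 + 12.57533/60 = 134.2095888
  hemisphere W, so the sign is −
Point 2:
  Latitude: 46′ + 28.8″ = 46.48000′; 47 + 46.48000/60 = 47.7746667
  hemisphere S, so the sign is −
  Longitude: 163° + 29/60 + 28.7/3600 = 163 + 0.483333 + 0.007972 = 163.4913056
  W ⇒ negate
Point 3:
  φ: 19° + 49/60 + 36/3600 = 19 + 0.816667 + 0.010000 = 19.8266667
  N ⇒ keep positive
  Longitude: 14′ + 8.5″ = 14.14167′; 71 + 14.14167/60 = 71.2356944
  hemisphere W, so the sign is −
Point 4:
  φ: 88° + 50/60 + 1.93/3600 = 88 + 0.833333 + 0.000536 = 88.8338694
  N → positive
  λ: 22′ + 12.2″ = 22.20333′; 84 + 22.20333/60 = 84.3700556
  W ⇒ negate

1. -68.351187, -134.209589
2. -47.774667, -163.491306
3. 19.826667, -71.235694
4. 88.833869, -84.370056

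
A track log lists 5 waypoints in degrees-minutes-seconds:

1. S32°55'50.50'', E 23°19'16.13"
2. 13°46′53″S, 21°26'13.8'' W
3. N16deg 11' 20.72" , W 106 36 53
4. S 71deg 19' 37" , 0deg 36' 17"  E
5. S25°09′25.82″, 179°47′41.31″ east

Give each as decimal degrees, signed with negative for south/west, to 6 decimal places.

Point 1:
  φ: 32 + 55/60 + 50.5/3600 = 32.9306944
  S → negative
  Lon: 23 + 19/60 + 16.13/3600 = 23.3211472
  E → positive
Point 2:
  Lat: 13° + 46/60 + 53/3600 = 13 + 0.766667 + 0.014722 = 13.7813889
  hemisphere S, so the sign is −
  λ: 26′ + 13.8″ = 26.23000′; 21 + 26.23000/60 = 21.4371667
  W → negative
Point 3:
  φ: 16° + 11/60 + 20.72/3600 = 16 + 0.183333 + 0.005756 = 16.1890889
  N ⇒ keep positive
  Lon: 36′ + 53″ = 36.88333′; 106 + 36.88333/60 = 106.6147222
  W → negative
Point 4:
  φ: 19′ + 37″ = 19.61667′; 71 + 19.61667/60 = 71.3269444
  hemisphere S, so the sign is −
  Lon: 0° + 36/60 + 17/3600 = 0 + 0.600000 + 0.004722 = 0.6047222
  E → positive
Point 5:
  φ: 9′ + 25.82″ = 9.43033′; 25 + 9.43033/60 = 25.1571722
  hemisphere S, so the sign is −
  Longitude: 179° + 47/60 + 41.31/3600 = 179 + 0.783333 + 0.011475 = 179.7948083
  E → positive

1. -32.930694, 23.321147
2. -13.781389, -21.437167
3. 16.189089, -106.614722
4. -71.326944, 0.604722
5. -25.157172, 179.794808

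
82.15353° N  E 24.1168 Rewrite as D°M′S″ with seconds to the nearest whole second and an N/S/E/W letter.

82°09′13″ N, 24°07′0″ E

φ: 0.153530 × 60 = 9.21180′ → 9′, remainder × 60 = 12.71″
Lon: 0.116800 × 60 = 7.00800′ → 7′, remainder × 60 = 0.48″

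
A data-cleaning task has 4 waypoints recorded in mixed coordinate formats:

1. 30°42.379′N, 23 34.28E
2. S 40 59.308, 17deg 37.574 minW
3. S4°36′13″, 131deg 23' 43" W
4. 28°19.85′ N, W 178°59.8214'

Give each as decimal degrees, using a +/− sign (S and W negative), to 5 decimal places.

Point 1:
  Lat: 42.379′ = 0.706317°; total 30.706317
  N ⇒ keep positive
  λ: 23 + 34.28/60 = 23.571333
  E → positive
Point 2:
  Lat: 40 + 59.308/60 = 40.988467
  S → negative
  Lon: 17 + 37.574/60 = 17.626233
  W → negative
Point 3:
  Latitude: 4 + 36/60 + 13/3600 = 4.603611
  S ⇒ negate
  Lon: 131° + 23/60 + 43/3600 = 131 + 0.383333 + 0.011944 = 131.395278
  hemisphere W, so the sign is −
Point 4:
  Latitude: 19.85′ = 0.330833°; total 28.330833
  N ⇒ keep positive
  Lon: 178 + 59.8214/60 = 178.997023
  hemisphere W, so the sign is −

1. 30.70632, 23.57133
2. -40.98847, -17.62623
3. -4.60361, -131.39528
4. 28.33083, -178.99702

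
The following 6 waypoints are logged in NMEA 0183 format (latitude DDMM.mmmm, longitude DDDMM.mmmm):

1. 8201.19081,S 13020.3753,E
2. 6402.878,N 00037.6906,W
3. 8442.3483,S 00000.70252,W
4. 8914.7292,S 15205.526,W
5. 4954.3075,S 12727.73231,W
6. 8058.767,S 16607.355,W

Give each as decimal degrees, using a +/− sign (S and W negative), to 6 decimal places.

1. -82.019847, 130.339588
2. 64.047967, -0.628177
3. -84.705805, -0.011709
4. -89.245487, -152.092100
5. -49.905125, -127.462205
6. -80.979450, -166.122583

Point 1:
  Latitude: split at 2 digits → 82° and 1.19081′; 82 + 1.19081/60 = 82.0198468
  S ⇒ negate
  λ: degrees = first 3 digits = 130, minutes = 20.3753; 130 + 20.3753/60 = 130.3395883
  E ⇒ keep positive
Point 2:
  φ: split at 2 digits → 64° and 2.878′; 64 + 2.878/60 = 64.0479667
  N ⇒ keep positive
  Longitude: degrees = first 3 digits = 0, minutes = 37.6906; 0 + 37.6906/60 = 0.6281767
  W ⇒ negate
Point 3:
  φ: split at 2 digits → 84° and 42.3483′; 84 + 42.3483/60 = 84.7058050
  hemisphere S, so the sign is −
  Lon: split at 3 digits → 000° and 0.70252′; 0 + 0.70252/60 = 0.0117087
  hemisphere W, so the sign is −
Point 4:
  Lat: degrees = first 2 digits = 89, minutes = 14.7292; 89 + 14.7292/60 = 89.2454867
  S → negative
  Lon: degrees = first 3 digits = 152, minutes = 5.526; 152 + 5.526/60 = 152.0921000
  hemisphere W, so the sign is −
Point 5:
  φ: split at 2 digits → 49° and 54.3075′; 49 + 54.3075/60 = 49.9051250
  hemisphere S, so the sign is −
  Longitude: split at 3 digits → 127° and 27.73231′; 127 + 27.73231/60 = 127.4622052
  hemisphere W, so the sign is −
Point 6:
  Latitude: split at 2 digits → 80° and 58.767′; 80 + 58.767/60 = 80.9794500
  S → negative
  Longitude: degrees = first 3 digits = 166, minutes = 7.355; 166 + 7.355/60 = 166.1225833
  hemisphere W, so the sign is −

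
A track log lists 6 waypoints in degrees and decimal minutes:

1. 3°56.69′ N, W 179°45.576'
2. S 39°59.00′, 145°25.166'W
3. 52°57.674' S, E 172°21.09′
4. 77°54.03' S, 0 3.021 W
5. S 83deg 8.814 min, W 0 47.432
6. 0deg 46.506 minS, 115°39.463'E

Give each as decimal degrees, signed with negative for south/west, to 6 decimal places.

Point 1:
  Latitude: 3 + 56.69/60 = 3.9448333
  N → positive
  Longitude: 179 + 45.576/60 = 179.7596000
  W ⇒ negate
Point 2:
  φ: 59′ = 0.983333°; total 39.9833333
  S ⇒ negate
  λ: 25.166′ = 0.419433°; total 145.4194333
  W → negative
Point 3:
  Lat: 52 + 57.674/60 = 52.9612333
  hemisphere S, so the sign is −
  Lon: 21.09′ = 0.351500°; total 172.3515000
  E → positive
Point 4:
  Latitude: 54.03′ = 0.900500°; total 77.9005000
  hemisphere S, so the sign is −
  Longitude: 3.021′ = 0.050350°; total 0.0503500
  hemisphere W, so the sign is −
Point 5:
  φ: 8.814′ = 0.146900°; total 83.1469000
  S → negative
  Lon: 0 + 47.432/60 = 0.7905333
  hemisphere W, so the sign is −
Point 6:
  Latitude: 46.506′ = 0.775100°; total 0.7751000
  S → negative
  λ: 39.463′ = 0.657717°; total 115.6577167
  E → positive

1. 3.944833, -179.759600
2. -39.983333, -145.419433
3. -52.961233, 172.351500
4. -77.900500, -0.050350
5. -83.146900, -0.790533
6. -0.775100, 115.657717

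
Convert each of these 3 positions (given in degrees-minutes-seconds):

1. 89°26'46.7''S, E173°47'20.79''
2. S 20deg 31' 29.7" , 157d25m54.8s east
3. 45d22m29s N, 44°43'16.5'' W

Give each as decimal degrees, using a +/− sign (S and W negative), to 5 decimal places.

1. -89.44631, 173.78911
2. -20.52492, 157.43189
3. 45.37472, -44.72125

Point 1:
  φ: 26′ + 46.7″ = 26.77833′; 89 + 26.77833/60 = 89.446306
  hemisphere S, so the sign is −
  Longitude: 173 + 47/60 + 20.79/3600 = 173.789108
  E ⇒ keep positive
Point 2:
  Lat: 20 + 31/60 + 29.7/3600 = 20.524917
  S ⇒ negate
  Lon: 25′ + 54.8″ = 25.91333′; 157 + 25.91333/60 = 157.431889
  E → positive
Point 3:
  Latitude: 45° + 22/60 + 29/3600 = 45 + 0.366667 + 0.008056 = 45.374722
  N → positive
  λ: 43′ + 16.5″ = 43.27500′; 44 + 43.27500/60 = 44.721250
  hemisphere W, so the sign is −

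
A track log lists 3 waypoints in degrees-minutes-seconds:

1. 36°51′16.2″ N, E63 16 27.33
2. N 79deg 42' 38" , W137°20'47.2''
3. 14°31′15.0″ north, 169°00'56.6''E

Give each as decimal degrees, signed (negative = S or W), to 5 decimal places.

1. 36.85450, 63.27426
2. 79.71056, -137.34644
3. 14.52083, 169.01572

Point 1:
  Lat: 51′ + 16.2″ = 51.27000′; 36 + 51.27000/60 = 36.854500
  N ⇒ keep positive
  Lon: 63° + 16/60 + 27.33/3600 = 63 + 0.266667 + 0.007592 = 63.274258
  E ⇒ keep positive
Point 2:
  Latitude: 79 + 42/60 + 38/3600 = 79.710556
  N → positive
  λ: 137° + 20/60 + 47.2/3600 = 137 + 0.333333 + 0.013111 = 137.346444
  hemisphere W, so the sign is −
Point 3:
  φ: 14 + 31/60 + 15/3600 = 14.520833
  N ⇒ keep positive
  Longitude: 169 + 0/60 + 56.6/3600 = 169.015722
  E ⇒ keep positive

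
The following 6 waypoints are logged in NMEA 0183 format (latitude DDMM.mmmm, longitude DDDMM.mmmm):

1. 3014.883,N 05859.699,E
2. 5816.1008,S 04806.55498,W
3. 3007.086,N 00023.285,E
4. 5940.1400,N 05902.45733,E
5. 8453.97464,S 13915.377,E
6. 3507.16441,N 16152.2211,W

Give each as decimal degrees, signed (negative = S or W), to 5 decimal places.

Point 1:
  Lat: degrees = first 2 digits = 30, minutes = 14.883; 30 + 14.883/60 = 30.248050
  N → positive
  λ: split at 3 digits → 058° and 59.699′; 58 + 59.699/60 = 58.994983
  E ⇒ keep positive
Point 2:
  Lat: split at 2 digits → 58° and 16.1008′; 58 + 16.1008/60 = 58.268347
  hemisphere S, so the sign is −
  Longitude: split at 3 digits → 048° and 6.55498′; 48 + 6.55498/60 = 48.109250
  W → negative
Point 3:
  Latitude: degrees = first 2 digits = 30, minutes = 7.086; 30 + 7.086/60 = 30.118100
  N → positive
  Longitude: split at 3 digits → 000° and 23.285′; 0 + 23.285/60 = 0.388083
  E ⇒ keep positive
Point 4:
  φ: degrees = first 2 digits = 59, minutes = 40.14; 59 + 40.14/60 = 59.669000
  N → positive
  Longitude: degrees = first 3 digits = 59, minutes = 2.45733; 59 + 2.45733/60 = 59.040956
  E → positive
Point 5:
  Lat: split at 2 digits → 84° and 53.97464′; 84 + 53.97464/60 = 84.899577
  S ⇒ negate
  λ: degrees = first 3 digits = 139, minutes = 15.377; 139 + 15.377/60 = 139.256283
  E → positive
Point 6:
  Latitude: degrees = first 2 digits = 35, minutes = 7.16441; 35 + 7.16441/60 = 35.119407
  N → positive
  Lon: split at 3 digits → 161° and 52.2211′; 161 + 52.2211/60 = 161.870352
  W ⇒ negate

1. 30.24805, 58.99498
2. -58.26835, -48.10925
3. 30.11810, 0.38808
4. 59.66900, 59.04096
5. -84.89958, 139.25628
6. 35.11941, -161.87035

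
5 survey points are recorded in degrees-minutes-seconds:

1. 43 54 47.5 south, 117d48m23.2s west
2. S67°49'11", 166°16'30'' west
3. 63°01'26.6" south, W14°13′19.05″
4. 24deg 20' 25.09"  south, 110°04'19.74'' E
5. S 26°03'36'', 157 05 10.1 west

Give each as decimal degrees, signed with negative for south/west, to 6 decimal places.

1. -43.913194, -117.806444
2. -67.819722, -166.275000
3. -63.024056, -14.221958
4. -24.340303, 110.072150
5. -26.060000, -157.086139

Point 1:
  Latitude: 43° + 54/60 + 47.5/3600 = 43 + 0.900000 + 0.013194 = 43.9131944
  S → negative
  Longitude: 117° + 48/60 + 23.2/3600 = 117 + 0.800000 + 0.006444 = 117.8064444
  hemisphere W, so the sign is −
Point 2:
  φ: 67° + 49/60 + 11/3600 = 67 + 0.816667 + 0.003056 = 67.8197222
  S ⇒ negate
  Longitude: 166° + 16/60 + 30/3600 = 166 + 0.266667 + 0.008333 = 166.2750000
  W ⇒ negate
Point 3:
  Lat: 63° + 1/60 + 26.6/3600 = 63 + 0.016667 + 0.007389 = 63.0240556
  S → negative
  λ: 13′ + 19.05″ = 13.31750′; 14 + 13.31750/60 = 14.2219583
  W → negative
Point 4:
  Latitude: 20′ + 25.09″ = 20.41817′; 24 + 20.41817/60 = 24.3403028
  S → negative
  λ: 110° + 4/60 + 19.74/3600 = 110 + 0.066667 + 0.005483 = 110.0721500
  E ⇒ keep positive
Point 5:
  Lat: 3′ + 36″ = 3.60000′; 26 + 3.60000/60 = 26.0600000
  hemisphere S, so the sign is −
  λ: 5′ + 10.1″ = 5.16833′; 157 + 5.16833/60 = 157.0861389
  hemisphere W, so the sign is −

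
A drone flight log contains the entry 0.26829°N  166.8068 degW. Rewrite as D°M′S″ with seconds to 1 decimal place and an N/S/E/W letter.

0°16′5.8″ N, 166°48′24.5″ W

Latitude: whole degrees 0; 16.09740′ → 16′ and 5.844″
Lon: whole degrees 166; 48.40800′ → 48′ and 24.480″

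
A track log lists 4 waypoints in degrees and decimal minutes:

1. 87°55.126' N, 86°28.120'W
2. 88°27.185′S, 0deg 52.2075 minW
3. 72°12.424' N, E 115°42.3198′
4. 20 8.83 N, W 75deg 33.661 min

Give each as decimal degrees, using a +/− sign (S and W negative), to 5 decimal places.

Point 1:
  Latitude: 55.126′ = 0.918767°; total 87.918767
  N ⇒ keep positive
  Lon: 86 + 28.12/60 = 86.468667
  W → negative
Point 2:
  Lat: 88 + 27.185/60 = 88.453083
  hemisphere S, so the sign is −
  Longitude: 52.2075′ = 0.870125°; total 0.870125
  W → negative
Point 3:
  Latitude: 12.424′ = 0.207067°; total 72.207067
  N ⇒ keep positive
  Longitude: 115 + 42.3198/60 = 115.705330
  E ⇒ keep positive
Point 4:
  Lat: 8.83′ = 0.147167°; total 20.147167
  N ⇒ keep positive
  λ: 75 + 33.661/60 = 75.561017
  W → negative

1. 87.91877, -86.46867
2. -88.45308, -0.87013
3. 72.20707, 115.70533
4. 20.14717, -75.56102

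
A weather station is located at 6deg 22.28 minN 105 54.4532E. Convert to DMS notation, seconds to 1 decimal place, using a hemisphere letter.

φ: 22.28000′ → 22′ and 0.28000 × 60 = 16.800″
λ: 54.45320′ → 54′ and 0.45320 × 60 = 27.192″

6°22′16.8″ N, 105°54′27.2″ E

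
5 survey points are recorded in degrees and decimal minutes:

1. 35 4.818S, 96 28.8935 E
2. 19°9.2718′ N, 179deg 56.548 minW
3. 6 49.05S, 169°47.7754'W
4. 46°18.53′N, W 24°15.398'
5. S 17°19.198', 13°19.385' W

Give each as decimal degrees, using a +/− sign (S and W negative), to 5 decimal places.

Point 1:
  Latitude: 4.818′ = 0.080300°; total 35.080300
  S ⇒ negate
  Lon: 28.8935′ = 0.481558°; total 96.481558
  E ⇒ keep positive
Point 2:
  Latitude: 19 + 9.2718/60 = 19.154530
  N ⇒ keep positive
  λ: 179 + 56.548/60 = 179.942467
  W ⇒ negate
Point 3:
  Latitude: 49.05′ = 0.817500°; total 6.817500
  S → negative
  Longitude: 169 + 47.7754/60 = 169.796257
  W → negative
Point 4:
  Latitude: 46 + 18.53/60 = 46.308833
  N → positive
  Lon: 15.398′ = 0.256633°; total 24.256633
  W ⇒ negate
Point 5:
  Lat: 19.198′ = 0.319967°; total 17.319967
  S → negative
  Lon: 13 + 19.385/60 = 13.323083
  W ⇒ negate

1. -35.08030, 96.48156
2. 19.15453, -179.94247
3. -6.81750, -169.79626
4. 46.30883, -24.25663
5. -17.31997, -13.32308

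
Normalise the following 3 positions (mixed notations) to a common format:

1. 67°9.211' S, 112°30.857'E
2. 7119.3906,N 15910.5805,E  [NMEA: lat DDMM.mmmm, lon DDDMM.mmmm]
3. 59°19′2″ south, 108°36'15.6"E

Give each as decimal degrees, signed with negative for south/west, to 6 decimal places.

1. -67.153517, 112.514283
2. 71.323177, 159.176342
3. -59.317222, 108.604333

Point 1:
  φ: 67 + 9.211/60 = 67.1535167
  S → negative
  Longitude: 30.857′ = 0.514283°; total 112.5142833
  E ⇒ keep positive
Point 2:
  φ: split at 2 digits → 71° and 19.3906′; 71 + 19.3906/60 = 71.3231767
  N ⇒ keep positive
  λ: split at 3 digits → 159° and 10.5805′; 159 + 10.5805/60 = 159.1763417
  E → positive
Point 3:
  φ: 19′ + 2″ = 19.03333′; 59 + 19.03333/60 = 59.3172222
  hemisphere S, so the sign is −
  λ: 108° + 36/60 + 15.6/3600 = 108 + 0.600000 + 0.004333 = 108.6043333
  E ⇒ keep positive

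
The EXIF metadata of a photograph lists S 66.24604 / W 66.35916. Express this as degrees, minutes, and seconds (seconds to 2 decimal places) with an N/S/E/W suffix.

66°14′45.74″ S, 66°21′32.98″ W

Latitude: 0.246040° → 14.76240′; 0.76240 × 60 = 45.7440″
λ: 0.359160 × 60 = 21.54960′ → 21′, remainder × 60 = 32.9760″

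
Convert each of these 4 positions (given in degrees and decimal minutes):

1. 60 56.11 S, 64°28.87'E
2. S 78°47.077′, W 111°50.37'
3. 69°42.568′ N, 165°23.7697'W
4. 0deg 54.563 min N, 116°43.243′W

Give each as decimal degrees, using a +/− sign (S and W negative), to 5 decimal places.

Point 1:
  Lat: 60 + 56.11/60 = 60.935167
  S ⇒ negate
  Lon: 64 + 28.87/60 = 64.481167
  E → positive
Point 2:
  φ: 78 + 47.077/60 = 78.784617
  hemisphere S, so the sign is −
  Lon: 111 + 50.37/60 = 111.839500
  hemisphere W, so the sign is −
Point 3:
  Latitude: 42.568′ = 0.709467°; total 69.709467
  N ⇒ keep positive
  Longitude: 23.7697′ = 0.396162°; total 165.396162
  W → negative
Point 4:
  Latitude: 54.563′ = 0.909383°; total 0.909383
  N → positive
  Longitude: 43.243′ = 0.720717°; total 116.720717
  W ⇒ negate

1. -60.93517, 64.48117
2. -78.78462, -111.83950
3. 69.70947, -165.39616
4. 0.90938, -116.72072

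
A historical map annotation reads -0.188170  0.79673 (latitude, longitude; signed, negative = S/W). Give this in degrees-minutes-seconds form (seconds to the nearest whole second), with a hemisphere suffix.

0°11′17″ S, 0°47′48″ E

Latitude is negative → S; |value| = 0.188170
Lat: 0.188170° → 11.29020′; 0.29020 × 60 = 17.41″
Longitude: 0.796730° → 47.80380′; 0.80380 × 60 = 48.23″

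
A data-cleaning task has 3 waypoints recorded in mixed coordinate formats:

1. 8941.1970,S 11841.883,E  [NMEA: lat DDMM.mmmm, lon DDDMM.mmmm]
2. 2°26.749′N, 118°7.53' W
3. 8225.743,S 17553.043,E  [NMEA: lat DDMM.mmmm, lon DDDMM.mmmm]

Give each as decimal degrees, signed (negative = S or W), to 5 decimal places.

1. -89.68662, 118.69805
2. 2.44582, -118.12550
3. -82.42905, 175.88405

Point 1:
  Latitude: degrees = first 2 digits = 89, minutes = 41.197; 89 + 41.197/60 = 89.686617
  S → negative
  λ: split at 3 digits → 118° and 41.883′; 118 + 41.883/60 = 118.698050
  E → positive
Point 2:
  Lat: 2 + 26.749/60 = 2.445817
  N ⇒ keep positive
  λ: 7.53′ = 0.125500°; total 118.125500
  hemisphere W, so the sign is −
Point 3:
  Latitude: degrees = first 2 digits = 82, minutes = 25.743; 82 + 25.743/60 = 82.429050
  S → negative
  λ: split at 3 digits → 175° and 53.043′; 175 + 53.043/60 = 175.884050
  E → positive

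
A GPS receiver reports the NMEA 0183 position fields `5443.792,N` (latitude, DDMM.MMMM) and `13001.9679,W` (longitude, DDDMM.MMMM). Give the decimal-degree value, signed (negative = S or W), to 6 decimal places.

Latitude: split at 2 digits → 54° and 43.792′; 54 + 43.792/60 = 54.7298667
N ⇒ keep positive
Longitude: split at 3 digits → 130° and 1.9679′; 130 + 1.9679/60 = 130.0327983
hemisphere W, so the sign is −

54.729867, -130.032798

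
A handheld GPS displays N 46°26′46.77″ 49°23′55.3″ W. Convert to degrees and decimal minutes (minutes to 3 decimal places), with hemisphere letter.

Lat: seconds/60 = 0.77950; minutes = 26 + 0.77950 = 26.77950
λ: seconds/60 = 0.92167; minutes = 23 + 0.92167 = 23.92167

46° 26.780′ N, 49° 23.922′ W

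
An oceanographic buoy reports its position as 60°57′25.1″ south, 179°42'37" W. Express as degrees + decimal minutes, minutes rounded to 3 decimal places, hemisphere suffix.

φ: 57 + 25.1/60 = 57.41833′
Longitude: seconds/60 = 0.61667; minutes = 42 + 0.61667 = 42.61667

60° 57.418′ S, 179° 42.617′ W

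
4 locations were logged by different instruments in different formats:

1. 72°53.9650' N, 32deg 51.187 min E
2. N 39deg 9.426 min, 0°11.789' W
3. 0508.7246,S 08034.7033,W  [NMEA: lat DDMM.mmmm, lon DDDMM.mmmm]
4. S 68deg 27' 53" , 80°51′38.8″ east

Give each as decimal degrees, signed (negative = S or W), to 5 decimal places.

1. 72.89942, 32.85312
2. 39.15710, -0.19648
3. -5.14541, -80.57839
4. -68.46472, 80.86078

Point 1:
  Lat: 53.965′ = 0.899417°; total 72.899417
  N ⇒ keep positive
  Lon: 32 + 51.187/60 = 32.853117
  E → positive
Point 2:
  φ: 39 + 9.426/60 = 39.157100
  N ⇒ keep positive
  λ: 11.789′ = 0.196483°; total 0.196483
  hemisphere W, so the sign is −
Point 3:
  φ: degrees = first 2 digits = 5, minutes = 8.7246; 5 + 8.7246/60 = 5.145410
  S ⇒ negate
  Lon: split at 3 digits → 080° and 34.7033′; 80 + 34.7033/60 = 80.578388
  W ⇒ negate
Point 4:
  Lat: 27′ + 53″ = 27.88333′; 68 + 27.88333/60 = 68.464722
  S ⇒ negate
  λ: 80 + 51/60 + 38.8/3600 = 80.860778
  E ⇒ keep positive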